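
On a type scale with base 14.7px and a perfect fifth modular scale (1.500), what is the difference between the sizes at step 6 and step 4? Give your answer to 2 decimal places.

Step 4: 14.7 × 1.500⁴ = 74.4188px
Step 6: 14.7 × 1.500⁶ = 167.4422px
Difference: 167.4422 − 74.4188 = 93.0234px

93.02px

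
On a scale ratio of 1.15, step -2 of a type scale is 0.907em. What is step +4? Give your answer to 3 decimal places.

0.907 × 1.15⁶ = 0.907 × 2.31306 ≈ 2.098

2.098em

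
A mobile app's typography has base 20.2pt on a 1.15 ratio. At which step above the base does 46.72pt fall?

1.15ⁿ = 46.72 / 20.2 = 2.3129
n = ln(2.3129) / ln(1.15) = 0.8385 / 0.1398 ≈ 6.00

6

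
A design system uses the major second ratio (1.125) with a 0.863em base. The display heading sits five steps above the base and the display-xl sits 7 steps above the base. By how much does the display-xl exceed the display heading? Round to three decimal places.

Step 5: 0.863 × 1.125⁵ = 1.55515em
Step 7: 0.863 × 1.125⁷ = 1.96824em
Difference: 1.96824 − 1.55515 = 0.41309em

0.413em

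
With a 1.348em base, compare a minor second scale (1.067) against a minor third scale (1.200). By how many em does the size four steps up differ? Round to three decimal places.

Minor second: 1.348 × 1.067⁴ = 1.74722em
Minor third: 1.348 × 1.200⁴ = 2.79521em
Difference: 2.79521 − 1.74722 = 1.04799em

1.048em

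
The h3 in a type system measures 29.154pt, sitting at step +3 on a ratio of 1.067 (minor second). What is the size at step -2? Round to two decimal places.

21.08pt

Moving from step +3 to step -2 is 5 steps down, so divide by r⁵.
29.154 ÷ 1.067⁵ = 29.154 ÷ 1.38300 ≈ 21.080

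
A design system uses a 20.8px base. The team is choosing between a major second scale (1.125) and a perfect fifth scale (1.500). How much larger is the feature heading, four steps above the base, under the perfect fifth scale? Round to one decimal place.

Major second: 20.8 × 1.125⁴ = 33.318px
Perfect fifth: 20.8 × 1.500⁴ = 105.300px
Difference: 105.300 − 33.318 = 71.982px

72.0px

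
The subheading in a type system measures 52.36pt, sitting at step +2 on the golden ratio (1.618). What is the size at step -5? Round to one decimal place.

1.8pt

Moving from step +2 to step -5 is 7 steps down, so divide by r⁷.
52.36 ÷ 1.618⁷ = 52.36 ÷ 29.03017 ≈ 1.804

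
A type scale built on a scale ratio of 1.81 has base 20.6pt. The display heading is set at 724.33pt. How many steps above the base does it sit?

1.81ⁿ = 724.33 / 20.6 = 35.1617
n = ln(35.1617) / ln(1.81) = 3.5600 / 0.5933 ≈ 6.00

6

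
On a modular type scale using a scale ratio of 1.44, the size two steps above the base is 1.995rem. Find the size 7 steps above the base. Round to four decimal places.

Moving from step +2 to step +7 is 5 steps up, so multiply by r⁵.
1.995 × 1.44⁵ = 1.995 × 6.19174 ≈ 12.3525

12.3525rem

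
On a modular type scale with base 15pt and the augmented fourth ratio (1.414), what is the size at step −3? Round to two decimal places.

15.0 ÷ 1.414³ = 15.0 ÷ 2.82715 ≈ 5.31

5.31pt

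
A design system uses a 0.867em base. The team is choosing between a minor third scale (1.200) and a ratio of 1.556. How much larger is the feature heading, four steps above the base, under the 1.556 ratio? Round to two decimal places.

Minor third: 0.867 × 1.200⁴ = 1.7978em
At 1.556: 0.867 × 1.556⁴ = 5.0823em
Difference: 5.0823 − 1.7978 = 3.2845em

3.28em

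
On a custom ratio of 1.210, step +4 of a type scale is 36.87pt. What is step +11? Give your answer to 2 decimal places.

36.87 × 1.210⁷ = 36.87 × 3.79750 ≈ 140.014

140.01pt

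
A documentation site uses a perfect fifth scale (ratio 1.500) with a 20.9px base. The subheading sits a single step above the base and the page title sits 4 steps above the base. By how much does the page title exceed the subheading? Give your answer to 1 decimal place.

74.5px

Step 1: 20.9 × 1.500 = 31.350px
Step 4: 20.9 × 1.500⁴ = 105.806px
Difference: 105.806 − 31.350 = 74.456px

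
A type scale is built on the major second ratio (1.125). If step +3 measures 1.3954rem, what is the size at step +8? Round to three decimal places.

1.3954 × 1.125⁵ = 1.3954 × 1.80203 ≈ 2.515

2.515rem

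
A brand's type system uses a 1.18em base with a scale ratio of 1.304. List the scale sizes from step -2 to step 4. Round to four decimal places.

Step -2: 1.18 ÷ 1.304² = 0.6939
Step -1: 1.18 ÷ 1.304 = 0.9049
Step 0: 1.18em
Step 1: 1.18 × 1.304 = 1.5387
Step 2: 1.18 × 1.304² = 2.0065
Step 3: 1.18 × 1.304³ = 2.6165
Step 4: 1.18 × 1.304⁴ = 3.4119

0.6939em, 0.9049em, 1.1800em, 1.5387em, 2.0065em, 2.6165em, 3.4119em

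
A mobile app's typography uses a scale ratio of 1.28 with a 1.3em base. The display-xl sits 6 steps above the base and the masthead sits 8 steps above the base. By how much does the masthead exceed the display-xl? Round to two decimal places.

Step 6: 1.3 × 1.28⁶ = 5.7175em
Step 8: 1.3 × 1.28⁸ = 9.3675em
Difference: 9.3675 − 5.7175 = 3.6500em

3.65em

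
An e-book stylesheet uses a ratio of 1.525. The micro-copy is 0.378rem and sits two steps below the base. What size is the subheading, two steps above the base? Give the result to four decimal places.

The gap is 2 − (-2) = 4 steps, so the factor is 1.525^4.
0.378 × 1.525⁴ = 0.378 × 5.40853 ≈ 2.0444

2.0444rem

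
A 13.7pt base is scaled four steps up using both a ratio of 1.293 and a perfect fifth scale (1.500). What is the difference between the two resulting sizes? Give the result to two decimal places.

31.06pt

At 1.293: 13.7 × 1.293⁴ = 38.2926pt
Perfect fifth: 13.7 × 1.500⁴ = 69.3563pt
Difference: 69.3563 − 38.2926 = 31.0637pt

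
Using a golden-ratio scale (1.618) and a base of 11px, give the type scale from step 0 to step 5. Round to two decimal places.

Step 0: 11px
Step 1: 11.0 × 1.618 = 17.80
Step 2: 11.0 × 1.618² = 28.80
Step 3: 11.0 × 1.618³ = 46.59
Step 4: 11.0 × 1.618⁴ = 75.39
Step 5: 11.0 × 1.618⁵ = 121.98

11.00px, 17.80px, 28.80px, 46.59px, 75.39px, 121.98px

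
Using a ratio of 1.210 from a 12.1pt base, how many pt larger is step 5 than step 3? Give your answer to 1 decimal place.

Step 3: 12.1 × 1.210³ = 21.436pt
Step 5: 12.1 × 1.210⁵ = 31.384pt
Difference: 31.384 − 21.436 = 9.948pt

9.9pt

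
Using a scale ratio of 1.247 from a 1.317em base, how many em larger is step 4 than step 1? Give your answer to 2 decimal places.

Step 1: 1.317 × 1.247 = 1.6423em
Step 4: 1.317 × 1.247⁴ = 3.1846em
Difference: 3.1846 − 1.6423 = 1.5423em

1.54em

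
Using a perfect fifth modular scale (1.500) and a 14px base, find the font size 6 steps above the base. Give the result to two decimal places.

159.47px

A modular type scale is a geometric sequence: sizeₙ = base × rⁿ.
14.0 × 1.500⁶ = 14.0 × 11.39062 ≈ 159.47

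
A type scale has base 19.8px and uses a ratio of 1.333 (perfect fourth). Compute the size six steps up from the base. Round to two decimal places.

111.08px

Each step on a modular scale multiplies by the ratio, so the size n steps from the base is base × ratioⁿ.
19.8 × 1.333⁶ = 19.8 × 5.61023 ≈ 111.08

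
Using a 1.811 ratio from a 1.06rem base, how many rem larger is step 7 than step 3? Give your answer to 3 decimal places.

Step 3: 1.06 × 1.811³ = 6.29595rem
Step 7: 1.06 × 1.811⁷ = 67.72282rem
Difference: 67.72282 − 6.29595 = 61.42687rem

61.427rem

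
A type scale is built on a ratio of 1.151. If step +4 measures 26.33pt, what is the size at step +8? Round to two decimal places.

46.21pt

Moving from step +4 to step +8 is 4 steps up, so multiply by r⁴.
26.33 × 1.151⁴ = 26.33 × 1.75510 ≈ 46.212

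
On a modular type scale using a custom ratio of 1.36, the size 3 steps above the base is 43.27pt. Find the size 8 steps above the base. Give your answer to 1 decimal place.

43.27 × 1.36⁵ = 43.27 × 4.65259 ≈ 201.317

201.3pt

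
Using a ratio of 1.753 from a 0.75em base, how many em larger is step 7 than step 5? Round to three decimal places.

25.738em

Step 5: 0.75 × 1.753⁵ = 12.41569em
Step 7: 0.75 × 1.753⁷ = 38.15353em
Difference: 38.15353 − 12.41569 = 25.73784em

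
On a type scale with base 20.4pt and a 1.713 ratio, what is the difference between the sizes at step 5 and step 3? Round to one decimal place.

Step 3: 20.4 × 1.713³ = 102.542pt
Step 5: 20.4 × 1.713⁵ = 300.896pt
Difference: 300.896 − 102.542 = 198.354pt

198.4pt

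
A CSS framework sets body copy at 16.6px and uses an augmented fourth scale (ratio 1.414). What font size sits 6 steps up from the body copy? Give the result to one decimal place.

Every step multiplies by the scale ratio.
16.6 × 1.414⁶ = 16.6 × 7.99275 ≈ 132.68

132.7px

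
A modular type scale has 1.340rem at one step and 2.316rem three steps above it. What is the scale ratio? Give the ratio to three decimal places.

The ratio satisfies 1.340 × r³ = 2.316, so r = (2.316 / 1.340)^(1/3).
r = 1.7284^(1/3) ≈ 1.2001

1.200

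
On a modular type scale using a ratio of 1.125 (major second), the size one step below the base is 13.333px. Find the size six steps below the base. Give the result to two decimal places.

Moving from step -1 to step -6 is 5 steps down, so divide by r⁵.
13.333 ÷ 1.125⁵ = 13.333 ÷ 1.80203 ≈ 7.399

7.40px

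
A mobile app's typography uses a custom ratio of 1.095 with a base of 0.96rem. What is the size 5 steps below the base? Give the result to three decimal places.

Every step multiplies by the scale ratio.
0.96 ÷ 1.095⁵ = 0.96 ÷ 1.57424 ≈ 0.610

0.610rem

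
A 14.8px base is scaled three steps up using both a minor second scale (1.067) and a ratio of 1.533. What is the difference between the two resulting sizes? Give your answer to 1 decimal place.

35.3px

Minor second: 14.8 × 1.067³ = 17.979px
At 1.533: 14.8 × 1.533³ = 53.320px
Difference: 53.320 − 17.979 = 35.341px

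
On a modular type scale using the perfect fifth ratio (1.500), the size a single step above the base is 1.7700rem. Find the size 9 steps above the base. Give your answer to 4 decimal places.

Moving from step +1 to step +9 is 8 steps up, so multiply by r⁸.
1.7700 × 1.500⁸ = 1.7700 × 25.62891 ≈ 45.3632

45.3632rem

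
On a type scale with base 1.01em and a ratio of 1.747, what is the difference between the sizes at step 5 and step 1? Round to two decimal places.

14.67em

Step 1: 1.01 × 1.747 = 1.7645em
Step 5: 1.01 × 1.747⁵ = 16.4356em
Difference: 16.4356 − 1.7645 = 14.6711em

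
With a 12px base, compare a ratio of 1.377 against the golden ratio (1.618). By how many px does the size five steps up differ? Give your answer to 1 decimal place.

73.7px

At 1.377: 12.0 × 1.377⁵ = 59.409px
Golden ratio: 12.0 × 1.618⁵ = 133.068px
Difference: 133.068 − 59.409 = 73.659px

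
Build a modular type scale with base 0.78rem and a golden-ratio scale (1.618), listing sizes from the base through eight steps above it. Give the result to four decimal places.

0.7800rem, 1.2620rem, 2.0420rem, 3.3039rem, 5.3458rem, 8.6494rem, 13.9948rem, 22.6435rem, 36.6372rem

Step 0: 0.78rem
Step 1: 0.78 × 1.618 = 1.2620
Step 2: 0.78 × 1.618² = 2.0420
Step 3: 0.78 × 1.618³ = 3.3039
Step 4: 0.78 × 1.618⁴ = 5.3458
Step 5: 0.78 × 1.618⁵ = 8.6494
Step 6: 0.78 × 1.618⁶ = 13.9948
Step 7: 0.78 × 1.618⁷ = 22.6435
Step 8: 0.78 × 1.618⁸ = 36.6372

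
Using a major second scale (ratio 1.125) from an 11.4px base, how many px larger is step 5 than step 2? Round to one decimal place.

6.1px

Step 2: 11.4 × 1.125² = 14.428px
Step 5: 11.4 × 1.125⁵ = 20.543px
Difference: 20.543 − 14.428 = 6.115px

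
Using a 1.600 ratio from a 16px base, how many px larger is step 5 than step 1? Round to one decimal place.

Step 1: 16.0 × 1.600 = 25.600px
Step 5: 16.0 × 1.600⁵ = 167.772px
Difference: 167.772 − 25.600 = 142.172px

142.2px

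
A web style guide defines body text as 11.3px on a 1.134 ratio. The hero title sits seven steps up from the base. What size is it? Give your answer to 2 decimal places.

27.25px

11.3 × 1.134⁷ = 11.3 × 2.41152 ≈ 27.25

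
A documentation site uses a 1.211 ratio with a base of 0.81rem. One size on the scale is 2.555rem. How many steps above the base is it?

1.211ⁿ = 2.555 / 0.81 = 3.1543
n = ln(3.1543) / ln(1.211) = 1.1488 / 0.1914 ≈ 6.00

6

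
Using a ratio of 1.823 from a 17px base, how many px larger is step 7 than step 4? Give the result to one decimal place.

949.8px

Step 4: 17.0 × 1.823⁴ = 187.757px
Step 7: 17.0 × 1.823⁷ = 1137.511px
Difference: 1137.511 − 187.757 = 949.754px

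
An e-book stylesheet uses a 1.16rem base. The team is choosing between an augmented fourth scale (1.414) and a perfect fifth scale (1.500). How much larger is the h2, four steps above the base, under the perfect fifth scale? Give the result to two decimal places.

Augmented fourth: 1.16 × 1.414⁴ = 4.6372rem
Perfect fifth: 1.16 × 1.500⁴ = 5.8725rem
Difference: 5.8725 − 4.6372 = 1.2353rem

1.24rem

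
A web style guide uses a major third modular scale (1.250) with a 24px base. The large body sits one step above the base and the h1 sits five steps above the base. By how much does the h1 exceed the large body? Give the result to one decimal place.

Step 1: 24.0 × 1.250 = 30.000px
Step 5: 24.0 × 1.250⁵ = 73.242px
Difference: 73.242 − 30.000 = 43.242px

43.2px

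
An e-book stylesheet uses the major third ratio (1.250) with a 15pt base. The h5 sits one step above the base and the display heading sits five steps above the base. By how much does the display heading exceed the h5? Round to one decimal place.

Step 1: 15.0 × 1.250 = 18.750pt
Step 5: 15.0 × 1.250⁵ = 45.776pt
Difference: 45.776 − 18.750 = 27.026pt

27.0pt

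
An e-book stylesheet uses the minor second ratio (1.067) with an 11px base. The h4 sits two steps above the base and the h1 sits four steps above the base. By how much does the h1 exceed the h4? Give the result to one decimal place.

1.7px

Step 2: 11.0 × 1.067² = 12.523px
Step 4: 11.0 × 1.067⁴ = 14.258px
Difference: 14.258 − 12.523 = 1.735px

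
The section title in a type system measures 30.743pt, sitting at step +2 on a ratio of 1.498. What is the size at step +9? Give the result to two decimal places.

The gap is 9 − (2) = 7 steps, so the factor is 1.498^7.
30.743 × 1.498⁷ = 30.743 × 16.92711 ≈ 520.390

520.39pt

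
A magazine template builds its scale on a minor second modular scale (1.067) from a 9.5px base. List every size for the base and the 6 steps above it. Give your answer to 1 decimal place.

Step 0: 9.5px
Step 1: 9.5 × 1.067 = 10.1
Step 2: 9.5 × 1.067² = 10.8
Step 3: 9.5 × 1.067³ = 11.5
Step 4: 9.5 × 1.067⁴ = 12.3
Step 5: 9.5 × 1.067⁵ = 13.1
Step 6: 9.5 × 1.067⁶ = 14.0

9.5px, 10.1px, 10.8px, 11.5px, 12.3px, 13.1px, 14.0px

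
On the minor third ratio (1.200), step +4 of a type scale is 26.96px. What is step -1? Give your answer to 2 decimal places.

26.96 ÷ 1.200⁵ = 26.96 ÷ 2.48832 ≈ 10.835

10.83px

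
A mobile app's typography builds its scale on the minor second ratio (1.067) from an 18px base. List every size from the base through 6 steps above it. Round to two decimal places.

18.00px, 19.21px, 20.49px, 21.87px, 23.33px, 24.89px, 26.56px

Step 0: 18px
Step 1: 18.0 × 1.067 = 19.21
Step 2: 18.0 × 1.067² = 20.49
Step 3: 18.0 × 1.067³ = 21.87
Step 4: 18.0 × 1.067⁴ = 23.33
Step 5: 18.0 × 1.067⁵ = 24.89
Step 6: 18.0 × 1.067⁶ = 26.56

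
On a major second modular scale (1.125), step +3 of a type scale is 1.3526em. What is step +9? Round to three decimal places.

1.3526 × 1.125⁶ = 1.3526 × 2.02729 ≈ 2.742

2.742em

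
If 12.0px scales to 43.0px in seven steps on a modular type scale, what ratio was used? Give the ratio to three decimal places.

r⁷ = 43.0 / 12.0, so r = (43.0/12.0)^(1/7).
r = 3.5833^(1/7) ≈ 1.2000

1.200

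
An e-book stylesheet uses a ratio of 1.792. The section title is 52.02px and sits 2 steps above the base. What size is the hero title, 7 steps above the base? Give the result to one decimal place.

961.3px

The gap is 7 − (2) = 5 steps, so the factor is 1.792^5.
52.02 × 1.792⁵ = 52.02 × 18.47949 ≈ 961.303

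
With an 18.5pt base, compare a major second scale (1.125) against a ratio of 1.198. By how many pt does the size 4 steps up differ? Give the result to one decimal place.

8.5pt

Major second: 18.5 × 1.125⁴ = 29.633pt
At 1.198: 18.5 × 1.198⁴ = 38.106pt
Difference: 38.106 − 29.633 = 8.473pt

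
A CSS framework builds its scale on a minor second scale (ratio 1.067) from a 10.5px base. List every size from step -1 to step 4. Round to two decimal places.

9.84px, 10.50px, 11.20px, 11.95px, 12.76px, 13.61px

Step -1: 10.5 ÷ 1.067 = 9.84
Step 0: 10.5px
Step 1: 10.5 × 1.067 = 11.20
Step 2: 10.5 × 1.067² = 11.95
Step 3: 10.5 × 1.067³ = 12.76
Step 4: 10.5 × 1.067⁴ = 13.61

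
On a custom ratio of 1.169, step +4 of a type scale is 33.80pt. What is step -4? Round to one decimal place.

33.80 ÷ 1.169⁸ = 33.80 ÷ 3.48752 ≈ 9.692

9.7pt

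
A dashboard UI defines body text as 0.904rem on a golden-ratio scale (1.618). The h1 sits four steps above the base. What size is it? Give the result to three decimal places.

Each step on a modular scale multiplies by the ratio, so the size n steps from the base is base × ratioⁿ.
0.904 × 1.618⁴ = 0.904 × 6.85353 ≈ 6.196

6.196rem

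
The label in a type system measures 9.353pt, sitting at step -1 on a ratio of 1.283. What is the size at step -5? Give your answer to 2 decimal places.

3.45pt

9.353 ÷ 1.283⁴ = 9.353 ÷ 2.70961 ≈ 3.452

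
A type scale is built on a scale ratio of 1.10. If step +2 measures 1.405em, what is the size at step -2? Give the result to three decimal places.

0.960em

1.405 ÷ 1.10⁴ = 1.405 ÷ 1.46410 ≈ 0.960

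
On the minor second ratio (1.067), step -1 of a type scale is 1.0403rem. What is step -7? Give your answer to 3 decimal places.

1.0403 ÷ 1.067⁶ = 1.0403 ÷ 1.47566 ≈ 0.705

0.705rem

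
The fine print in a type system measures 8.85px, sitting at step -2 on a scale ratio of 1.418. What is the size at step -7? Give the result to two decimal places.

The gap is -7 − (-2) = -5 steps, so the factor is 1.418^-5.
8.85 ÷ 1.418⁵ = 8.85 ÷ 5.73299 ≈ 1.544

1.54px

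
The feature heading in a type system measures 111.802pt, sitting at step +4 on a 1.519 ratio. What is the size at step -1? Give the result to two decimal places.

13.82pt

Moving from step +4 to step -1 is 5 steps down, so divide by r⁵.
111.802 ÷ 1.519⁵ = 111.802 ÷ 8.08703 ≈ 13.825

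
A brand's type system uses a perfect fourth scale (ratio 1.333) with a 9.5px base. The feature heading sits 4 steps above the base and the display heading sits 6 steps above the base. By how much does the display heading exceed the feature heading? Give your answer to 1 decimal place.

23.3px

Step 4: 9.5 × 1.333⁴ = 29.995px
Step 6: 9.5 × 1.333⁶ = 53.297px
Difference: 53.297 − 29.995 = 23.302px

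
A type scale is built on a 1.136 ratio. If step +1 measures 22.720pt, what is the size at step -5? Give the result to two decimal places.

The gap is -5 − (1) = -6 steps, so the factor is 1.136^-6.
22.720 ÷ 1.136⁶ = 22.720 ÷ 2.14917 ≈ 10.572

10.57pt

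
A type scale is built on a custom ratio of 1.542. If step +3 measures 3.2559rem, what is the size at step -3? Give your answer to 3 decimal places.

0.242rem

3.2559 ÷ 1.542⁶ = 3.2559 ÷ 13.44331 ≈ 0.242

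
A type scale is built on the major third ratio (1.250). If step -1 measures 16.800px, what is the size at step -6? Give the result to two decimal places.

16.800 ÷ 1.250⁵ = 16.800 ÷ 3.05176 ≈ 5.505

5.51px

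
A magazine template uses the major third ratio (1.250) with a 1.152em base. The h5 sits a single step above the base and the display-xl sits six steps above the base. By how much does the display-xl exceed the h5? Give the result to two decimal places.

Step 1: 1.152 × 1.250 = 1.4400em
Step 6: 1.152 × 1.250⁶ = 4.3945em
Difference: 4.3945 − 1.4400 = 2.9545em

2.95em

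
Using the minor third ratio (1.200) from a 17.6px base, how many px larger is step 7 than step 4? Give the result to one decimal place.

Step 4: 17.6 × 1.200⁴ = 36.495px
Step 7: 17.6 × 1.200⁷ = 63.064px
Difference: 63.064 − 36.495 = 26.569px

26.6px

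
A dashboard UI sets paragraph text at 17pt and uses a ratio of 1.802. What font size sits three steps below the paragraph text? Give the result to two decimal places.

2.91pt

Each step on a modular scale multiplies by the ratio, so the size n steps from the base is base × ratioⁿ.
17.0 ÷ 1.802³ = 17.0 ÷ 5.85146 ≈ 2.91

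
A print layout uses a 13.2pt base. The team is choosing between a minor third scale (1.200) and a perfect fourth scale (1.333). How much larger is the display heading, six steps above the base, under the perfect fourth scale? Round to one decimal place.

Minor third: 13.2 × 1.200⁶ = 39.415pt
Perfect fourth: 13.2 × 1.333⁶ = 74.055pt
Difference: 74.055 − 39.415 = 34.640pt

34.6pt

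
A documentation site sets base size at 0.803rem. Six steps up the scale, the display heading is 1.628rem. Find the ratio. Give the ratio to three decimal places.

The ratio satisfies 0.803 × r⁶ = 1.628, so r = (1.628 / 0.803)^(1/6).
r = 2.0274^(1/6) ≈ 1.1250

1.125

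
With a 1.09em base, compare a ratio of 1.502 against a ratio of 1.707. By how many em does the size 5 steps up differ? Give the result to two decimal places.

At 1.502: 1.09 × 1.502⁵ = 8.3325em
At 1.707: 1.09 × 1.707⁵ = 15.7977em
Difference: 15.7977 − 8.3325 = 7.4652em

7.47em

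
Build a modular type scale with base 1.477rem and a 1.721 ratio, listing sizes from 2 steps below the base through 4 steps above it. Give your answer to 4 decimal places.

Step -2: 1.477 ÷ 1.721² = 0.4987
Step -1: 1.477 ÷ 1.721 = 0.8582
Step 0: 1.477rem
Step 1: 1.477 × 1.721 = 2.5419
Step 2: 1.477 × 1.721² = 4.3746
Step 3: 1.477 × 1.721³ = 7.5288
Step 4: 1.477 × 1.721⁴ = 12.9570

0.4987rem, 0.8582rem, 1.4770rem, 2.5419rem, 4.3746rem, 7.5288rem, 12.9570rem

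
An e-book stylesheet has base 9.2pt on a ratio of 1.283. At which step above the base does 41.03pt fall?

6

1.283ⁿ = 41.03 / 9.2 = 4.4598
n = ln(4.4598) / ln(1.283) = 1.4951 / 0.2492 ≈ 6.00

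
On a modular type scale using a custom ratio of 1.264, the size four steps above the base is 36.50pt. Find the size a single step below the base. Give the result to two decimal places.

Moving from step +4 to step -1 is 5 steps down, so divide by r⁵.
36.50 ÷ 1.264⁵ = 36.50 ÷ 3.22653 ≈ 11.312

11.31pt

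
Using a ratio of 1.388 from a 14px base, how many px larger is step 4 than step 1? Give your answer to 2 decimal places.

Step 1: 14.0 × 1.388 = 19.4320px
Step 4: 14.0 × 1.388⁴ = 51.9620px
Difference: 51.9620 − 19.4320 = 32.5300px

32.53px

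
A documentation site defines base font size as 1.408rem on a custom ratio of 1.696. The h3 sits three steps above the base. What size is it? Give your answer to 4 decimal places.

6.8688rem

Every step multiplies by the scale ratio.
1.408 × 1.696³ = 1.408 × 4.87840 ≈ 6.8688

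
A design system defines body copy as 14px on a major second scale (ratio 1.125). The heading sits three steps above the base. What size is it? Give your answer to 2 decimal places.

19.93px

14.0 × 1.125³ = 14.0 × 1.42383 ≈ 19.93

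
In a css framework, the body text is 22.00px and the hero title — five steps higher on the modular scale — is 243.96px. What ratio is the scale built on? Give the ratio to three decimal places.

1.618

r⁵ = 243.96 / 22.00, so r = (243.96/22.00)^(1/5).
r = 11.0891^(1/5) ≈ 1.6180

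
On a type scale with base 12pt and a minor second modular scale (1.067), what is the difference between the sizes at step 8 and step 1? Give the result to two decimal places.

7.36pt

Step 1: 12.0 × 1.067 = 12.8040pt
Step 8: 12.0 × 1.067⁸ = 20.1603pt
Difference: 20.1603 − 12.8040 = 7.3563pt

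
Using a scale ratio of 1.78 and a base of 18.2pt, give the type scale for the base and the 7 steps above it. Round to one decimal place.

Step 0: 18.2pt
Step 1: 18.2 × 1.78 = 32.4
Step 2: 18.2 × 1.78² = 57.7
Step 3: 18.2 × 1.78³ = 102.6
Step 4: 18.2 × 1.78⁴ = 182.7
Step 5: 18.2 × 1.78⁵ = 325.2
Step 6: 18.2 × 1.78⁶ = 578.9
Step 7: 18.2 × 1.78⁷ = 1030.4

18.2pt, 32.4pt, 57.7pt, 102.6pt, 182.7pt, 325.2pt, 578.9pt, 1030.4pt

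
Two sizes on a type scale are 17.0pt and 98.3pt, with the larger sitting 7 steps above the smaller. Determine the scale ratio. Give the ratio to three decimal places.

1.285

r⁷ = 98.3 / 17.0, so r = (98.3/17.0)^(1/7).
r = 5.7824^(1/7) ≈ 1.2849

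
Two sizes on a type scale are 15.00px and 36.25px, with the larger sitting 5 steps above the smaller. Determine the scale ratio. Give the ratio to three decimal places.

1.193

r⁵ = 36.25 / 15.00, so r = (36.25/15.00)^(1/5).
r = 2.4167^(1/5) ≈ 1.1930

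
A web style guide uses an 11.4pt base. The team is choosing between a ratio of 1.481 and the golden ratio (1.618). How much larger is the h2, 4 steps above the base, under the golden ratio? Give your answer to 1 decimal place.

At 1.481: 11.4 × 1.481⁴ = 54.843pt
Golden ratio: 11.4 × 1.618⁴ = 78.130pt
Difference: 78.130 − 54.843 = 23.287pt

23.3pt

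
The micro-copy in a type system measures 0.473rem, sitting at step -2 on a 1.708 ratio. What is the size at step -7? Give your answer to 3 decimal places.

The gap is -7 − (-2) = -5 steps, so the factor is 1.708^-5.
0.473 ÷ 1.708⁵ = 0.473 ÷ 14.53581 ≈ 0.033

0.033rem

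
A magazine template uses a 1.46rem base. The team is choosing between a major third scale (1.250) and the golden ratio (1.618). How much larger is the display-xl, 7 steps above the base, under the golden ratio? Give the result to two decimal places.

35.42rem

Major third: 1.46 × 1.250⁷ = 6.9618rem
Golden ratio: 1.46 × 1.618⁷ = 42.3841rem
Difference: 42.3841 − 6.9618 = 35.4223rem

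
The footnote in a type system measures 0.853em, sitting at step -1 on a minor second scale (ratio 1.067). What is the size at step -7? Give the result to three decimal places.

0.853 ÷ 1.067⁶ = 0.853 ÷ 1.47566 ≈ 0.578

0.578em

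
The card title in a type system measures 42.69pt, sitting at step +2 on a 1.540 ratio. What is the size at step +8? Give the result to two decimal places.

569.44pt

The gap is 8 − (2) = 6 steps, so the factor is 1.540^6.
42.69 × 1.540⁶ = 42.69 × 13.33903 ≈ 569.443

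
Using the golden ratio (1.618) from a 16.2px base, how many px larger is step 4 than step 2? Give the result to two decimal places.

68.62px

Step 2: 16.2 × 1.618² = 42.4104px
Step 4: 16.2 × 1.618⁴ = 111.0271px
Difference: 111.0271 − 42.4104 = 68.6167px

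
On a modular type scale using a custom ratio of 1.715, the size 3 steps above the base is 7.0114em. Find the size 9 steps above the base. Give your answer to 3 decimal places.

Moving from step +3 to step +9 is 6 steps up, so multiply by r⁶.
7.0114 × 1.715⁶ = 7.0114 × 25.44396 ≈ 178.398

178.398em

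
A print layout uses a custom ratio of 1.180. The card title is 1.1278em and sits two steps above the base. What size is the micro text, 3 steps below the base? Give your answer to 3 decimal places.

1.1278 ÷ 1.180⁵ = 1.1278 ÷ 2.28776 ≈ 0.493

0.493em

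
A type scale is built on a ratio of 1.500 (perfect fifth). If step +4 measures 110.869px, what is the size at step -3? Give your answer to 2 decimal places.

110.869 ÷ 1.500⁷ = 110.869 ÷ 17.08594 ≈ 6.489

6.49px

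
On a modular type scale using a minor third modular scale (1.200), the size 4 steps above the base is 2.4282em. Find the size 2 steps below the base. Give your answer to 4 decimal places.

0.8132em

Moving from step +4 to step -2 is 6 steps down, so divide by r⁶.
2.4282 ÷ 1.200⁶ = 2.4282 ÷ 2.98598 ≈ 0.8132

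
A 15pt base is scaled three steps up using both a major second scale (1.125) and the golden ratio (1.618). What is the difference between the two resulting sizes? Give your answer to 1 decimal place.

42.2pt

Major second: 15.0 × 1.125³ = 21.357pt
Golden ratio: 15.0 × 1.618³ = 63.537pt
Difference: 63.537 − 21.357 = 42.180pt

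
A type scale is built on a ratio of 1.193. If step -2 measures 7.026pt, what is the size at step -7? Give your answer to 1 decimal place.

The gap is -7 − (-2) = -5 steps, so the factor is 1.193^-5.
7.026 ÷ 1.193⁵ = 7.026 ÷ 2.41659 ≈ 2.907

2.9pt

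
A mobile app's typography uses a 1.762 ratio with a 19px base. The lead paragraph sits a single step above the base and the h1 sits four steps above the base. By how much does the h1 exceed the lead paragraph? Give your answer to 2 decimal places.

Step 1: 19.0 × 1.762 = 33.4780px
Step 4: 19.0 × 1.762⁴ = 183.1375px
Difference: 183.1375 − 33.4780 = 149.6595px

149.66px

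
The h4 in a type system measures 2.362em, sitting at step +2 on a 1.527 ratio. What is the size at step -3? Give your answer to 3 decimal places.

0.285em

The gap is -3 − (2) = -5 steps, so the factor is 1.527^-5.
2.362 ÷ 1.527⁵ = 2.362 ÷ 8.30224 ≈ 0.285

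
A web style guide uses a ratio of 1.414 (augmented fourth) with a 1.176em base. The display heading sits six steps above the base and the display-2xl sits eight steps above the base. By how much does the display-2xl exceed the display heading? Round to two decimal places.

9.39em

Step 6: 1.176 × 1.414⁶ = 9.3995em
Step 8: 1.176 × 1.414⁸ = 18.7933em
Difference: 18.7933 − 9.3995 = 9.3938em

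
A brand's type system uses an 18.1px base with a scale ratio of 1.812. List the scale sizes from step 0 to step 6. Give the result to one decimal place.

Step 0: 18.1px
Step 1: 18.1 × 1.812 = 32.8
Step 2: 18.1 × 1.812² = 59.4
Step 3: 18.1 × 1.812³ = 107.7
Step 4: 18.1 × 1.812⁴ = 195.1
Step 5: 18.1 × 1.812⁵ = 353.6
Step 6: 18.1 × 1.812⁶ = 640.7

18.1px, 32.8px, 59.4px, 107.7px, 195.1px, 353.6px, 640.7px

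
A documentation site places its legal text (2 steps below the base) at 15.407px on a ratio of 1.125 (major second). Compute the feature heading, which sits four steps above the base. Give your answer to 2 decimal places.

15.407 × 1.125⁶ = 15.407 × 2.02729 ≈ 31.234

31.23px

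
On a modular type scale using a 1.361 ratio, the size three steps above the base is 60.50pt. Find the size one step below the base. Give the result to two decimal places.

Moving from step +3 to step -1 is 4 steps down, so divide by r⁴.
60.50 ÷ 1.361⁴ = 60.50 ÷ 3.43109 ≈ 17.633

17.63pt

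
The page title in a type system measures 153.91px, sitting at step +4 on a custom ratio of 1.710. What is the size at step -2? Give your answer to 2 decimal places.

6.16px

153.91 ÷ 1.710⁶ = 153.91 ÷ 25.00211 ≈ 6.156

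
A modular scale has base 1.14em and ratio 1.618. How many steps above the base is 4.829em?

1.618ⁿ = 4.829 / 1.14 = 4.2360
n = ln(4.2360) / ln(1.618) = 1.4436 / 0.4812 ≈ 3.00

3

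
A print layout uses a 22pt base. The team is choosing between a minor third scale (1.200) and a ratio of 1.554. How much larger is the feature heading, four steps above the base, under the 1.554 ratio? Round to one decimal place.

Minor third: 22.0 × 1.200⁴ = 45.619pt
At 1.554: 22.0 × 1.554⁴ = 128.300pt
Difference: 128.300 − 45.619 = 82.681pt

82.7pt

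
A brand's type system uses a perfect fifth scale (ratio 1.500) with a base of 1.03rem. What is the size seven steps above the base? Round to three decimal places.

1.03 × 1.500⁷ = 1.03 × 17.08594 ≈ 17.599

17.599rem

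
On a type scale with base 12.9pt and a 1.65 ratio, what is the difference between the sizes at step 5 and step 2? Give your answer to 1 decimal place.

122.6pt

Step 2: 12.9 × 1.65² = 35.120pt
Step 5: 12.9 × 1.65⁵ = 157.765pt
Difference: 157.765 − 35.120 = 122.645pt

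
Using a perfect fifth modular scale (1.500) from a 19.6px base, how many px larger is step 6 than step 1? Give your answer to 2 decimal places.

Step 1: 19.6 × 1.500 = 29.4000px
Step 6: 19.6 × 1.500⁶ = 223.2563px
Difference: 223.2563 − 29.4000 = 193.8563px

193.86px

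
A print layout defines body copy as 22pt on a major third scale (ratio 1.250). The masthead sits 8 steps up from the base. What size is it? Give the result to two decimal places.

131.13pt

Each step on a modular scale multiplies by the ratio, so the size n steps from the base is base × ratioⁿ.
22.0 × 1.250⁸ = 22.0 × 5.96046 ≈ 131.13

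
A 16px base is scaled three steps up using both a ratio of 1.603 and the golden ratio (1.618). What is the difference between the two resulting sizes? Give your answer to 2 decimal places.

At 1.603: 16.0 × 1.603³ = 65.9053px
Golden ratio: 16.0 × 1.618³ = 67.7728px
Difference: 67.7728 − 65.9053 = 1.8675px

1.87px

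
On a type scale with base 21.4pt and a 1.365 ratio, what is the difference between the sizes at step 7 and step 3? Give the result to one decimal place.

Step 3: 21.4 × 1.365³ = 54.427pt
Step 7: 21.4 × 1.365⁷ = 188.948pt
Difference: 188.948 − 54.427 = 134.521pt

134.5pt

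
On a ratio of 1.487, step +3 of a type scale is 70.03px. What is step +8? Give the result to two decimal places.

509.14px

Moving from step +3 to step +8 is 5 steps up, so multiply by r⁵.
70.03 × 1.487⁵ = 70.03 × 7.27034 ≈ 509.142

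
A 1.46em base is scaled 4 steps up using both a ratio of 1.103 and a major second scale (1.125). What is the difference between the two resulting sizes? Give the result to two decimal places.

0.18em

At 1.103: 1.46 × 1.103⁴ = 2.1610em
Major second: 1.46 × 1.125⁴ = 2.3386em
Difference: 2.3386 − 2.1610 = 0.1776em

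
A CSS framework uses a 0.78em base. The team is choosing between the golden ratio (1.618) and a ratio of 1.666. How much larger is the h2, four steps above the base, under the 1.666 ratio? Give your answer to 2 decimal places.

0.66em

Golden ratio: 0.78 × 1.618⁴ = 5.3458em
At 1.666: 0.78 × 1.666⁴ = 6.0089em
Difference: 6.0089 − 5.3458 = 0.6631em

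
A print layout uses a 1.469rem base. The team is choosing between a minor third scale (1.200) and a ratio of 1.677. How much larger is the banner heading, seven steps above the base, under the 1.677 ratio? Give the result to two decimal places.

49.53rem

Minor third: 1.469 × 1.200⁷ = 5.2637rem
At 1.677: 1.469 × 1.677⁷ = 54.7966rem
Difference: 54.7966 − 5.2637 = 49.5329rem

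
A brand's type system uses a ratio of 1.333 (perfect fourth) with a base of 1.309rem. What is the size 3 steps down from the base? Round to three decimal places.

0.553rem

A modular type scale is a geometric sequence: sizeₙ = base × rⁿ.
1.309 ÷ 1.333³ = 1.309 ÷ 2.36859 ≈ 0.553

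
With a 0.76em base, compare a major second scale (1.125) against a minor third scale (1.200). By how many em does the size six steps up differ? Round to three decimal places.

0.729em

Major second: 0.76 × 1.125⁶ = 1.54074em
Minor third: 0.76 × 1.200⁶ = 2.26935em
Difference: 2.26935 − 1.54074 = 0.72861em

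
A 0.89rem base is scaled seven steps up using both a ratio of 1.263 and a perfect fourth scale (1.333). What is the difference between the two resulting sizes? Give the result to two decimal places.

2.09rem

At 1.263: 0.89 × 1.263⁷ = 4.5626rem
Perfect fourth: 0.89 × 1.333⁷ = 6.6558rem
Difference: 6.6558 − 4.5626 = 2.0932rem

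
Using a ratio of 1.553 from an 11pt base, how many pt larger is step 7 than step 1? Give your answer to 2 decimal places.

Step 1: 11.0 × 1.553 = 17.0830pt
Step 7: 11.0 × 1.553⁷ = 239.6585pt
Difference: 239.6585 − 17.0830 = 222.5755pt

222.58pt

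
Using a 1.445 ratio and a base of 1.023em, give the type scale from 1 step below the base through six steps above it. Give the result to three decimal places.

0.708em, 1.023em, 1.478em, 2.136em, 3.087em, 4.460em, 6.445em, 9.313em

Step -1: 1.023 ÷ 1.445 = 0.708
Step 0: 1.023em
Step 1: 1.023 × 1.445 = 1.478
Step 2: 1.023 × 1.445² = 2.136
Step 3: 1.023 × 1.445³ = 3.087
Step 4: 1.023 × 1.445⁴ = 4.460
Step 5: 1.023 × 1.445⁵ = 6.445
Step 6: 1.023 × 1.445⁶ = 9.313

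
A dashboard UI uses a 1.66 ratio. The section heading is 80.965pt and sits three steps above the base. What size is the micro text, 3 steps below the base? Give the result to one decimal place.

3.9pt

80.965 ÷ 1.66⁶ = 80.965 ÷ 20.92418 ≈ 3.869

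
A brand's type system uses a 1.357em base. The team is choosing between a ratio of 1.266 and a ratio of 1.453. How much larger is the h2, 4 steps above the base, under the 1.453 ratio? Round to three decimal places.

At 1.266: 1.357 × 1.266⁴ = 3.48590em
At 1.453: 1.357 × 1.453⁴ = 6.04843em
Difference: 6.04843 − 3.48590 = 2.56253em

2.563em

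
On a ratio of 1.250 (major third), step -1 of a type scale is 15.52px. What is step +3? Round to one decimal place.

37.9px

Moving from step -1 to step +3 is 4 steps up, so multiply by r⁴.
15.52 × 1.250⁴ = 15.52 × 2.44141 ≈ 37.891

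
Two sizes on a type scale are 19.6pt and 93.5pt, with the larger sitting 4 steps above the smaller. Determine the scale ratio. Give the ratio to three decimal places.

The ratio satisfies 19.6 × r⁴ = 93.5, so r = (93.5 / 19.6)^(1/4).
r = 4.7704^(1/4) ≈ 1.4779

1.478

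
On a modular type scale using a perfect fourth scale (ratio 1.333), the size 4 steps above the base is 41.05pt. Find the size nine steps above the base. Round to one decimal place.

172.8pt

The gap is 9 − (4) = 5 steps, so the factor is 1.333^5.
41.05 × 1.333⁵ = 41.05 × 4.20873 ≈ 172.768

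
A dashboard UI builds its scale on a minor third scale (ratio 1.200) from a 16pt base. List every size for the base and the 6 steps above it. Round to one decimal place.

Step 0: 16pt
Step 1: 16.0 × 1.200 = 19.2
Step 2: 16.0 × 1.200² = 23.0
Step 3: 16.0 × 1.200³ = 27.6
Step 4: 16.0 × 1.200⁴ = 33.2
Step 5: 16.0 × 1.200⁵ = 39.8
Step 6: 16.0 × 1.200⁶ = 47.8

16.0pt, 19.2pt, 23.0pt, 27.6pt, 33.2pt, 39.8pt, 47.8pt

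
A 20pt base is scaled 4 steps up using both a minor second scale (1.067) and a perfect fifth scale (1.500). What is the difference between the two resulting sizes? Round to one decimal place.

Minor second: 20.0 × 1.067⁴ = 25.923pt
Perfect fifth: 20.0 × 1.500⁴ = 101.250pt
Difference: 101.250 − 25.923 = 75.327pt

75.3pt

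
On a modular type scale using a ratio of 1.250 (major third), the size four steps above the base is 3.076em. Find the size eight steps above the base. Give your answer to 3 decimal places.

7.510em

Moving from step +4 to step +8 is 4 steps up, so multiply by r⁴.
3.076 × 1.250⁴ = 3.076 × 2.44141 ≈ 7.510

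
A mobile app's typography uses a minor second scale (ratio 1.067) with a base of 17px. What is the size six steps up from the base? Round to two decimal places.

25.09px

Each step on a modular scale multiplies by the ratio, so the size n steps from the base is base × ratioⁿ.
17.0 × 1.067⁶ = 17.0 × 1.47566 ≈ 25.09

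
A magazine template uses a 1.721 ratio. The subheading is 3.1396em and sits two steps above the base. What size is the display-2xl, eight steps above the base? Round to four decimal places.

3.1396 × 1.721⁶ = 3.1396 × 25.98276 ≈ 81.5755

81.5755em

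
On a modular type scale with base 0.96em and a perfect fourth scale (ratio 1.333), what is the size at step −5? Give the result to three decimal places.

0.228em

0.96 ÷ 1.333⁵ = 0.96 ÷ 4.20873 ≈ 0.228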